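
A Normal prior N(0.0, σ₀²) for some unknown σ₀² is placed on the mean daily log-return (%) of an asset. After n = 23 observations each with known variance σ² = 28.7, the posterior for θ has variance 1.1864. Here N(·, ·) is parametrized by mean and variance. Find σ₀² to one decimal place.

Posterior precision equals prior precision plus data precision: 1/σ_n² = 1/σ₀² + n/σ².
So 1/σ₀² = 1/1.1864 − 23/28.7 = 0.842886 − 0.801394 = 0.041492.
Hence σ₀² = 1/0.041492 ≈ 24.1.

σ₀² = 24.1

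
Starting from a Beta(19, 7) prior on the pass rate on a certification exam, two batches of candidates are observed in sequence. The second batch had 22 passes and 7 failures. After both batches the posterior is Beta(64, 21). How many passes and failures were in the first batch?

Sequential conjugate updates are equivalent to a single update on the pooled data, so total successes = posterior α − prior α and total failures = posterior β − prior β.
Total across both batches: 64−19=45 passes, 21−7=14 failures.
Subtract the second batch: 45−22=23 passes and 14−7=7 failures.

23 passes and 7 failures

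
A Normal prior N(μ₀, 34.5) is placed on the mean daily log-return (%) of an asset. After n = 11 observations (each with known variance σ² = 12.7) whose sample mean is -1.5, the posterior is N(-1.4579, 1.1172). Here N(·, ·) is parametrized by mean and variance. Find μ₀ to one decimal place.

With known observation variance, the Normal–Normal posterior has precision τ_n = τ₀ + n/σ² and mean μ_n = (τ₀μ₀ + (n/σ²)x̄)/τ_n.
Here τ₀ = 1/34.5 = 0.028986 and τ_data = 11/12.7 = 0.866142, so τ_n = 0.895128.
Rearranging for μ₀: μ₀ = (μ_n·τ_n − τ_data·x̄)/τ₀ = (-1.4579·0.895128 − 0.866142·-1.5) / 0.028986 = -0.005794/0.028986 ≈ -0.2.

μ₀ = -0.2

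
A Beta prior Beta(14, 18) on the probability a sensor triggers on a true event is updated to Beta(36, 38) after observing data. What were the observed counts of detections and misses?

22 detections and 20 misses

Beta is conjugate to the binomial likelihood: posterior = Beta(a+s, b+f).
Match parameters: s=36−14=22, f=38−18=20.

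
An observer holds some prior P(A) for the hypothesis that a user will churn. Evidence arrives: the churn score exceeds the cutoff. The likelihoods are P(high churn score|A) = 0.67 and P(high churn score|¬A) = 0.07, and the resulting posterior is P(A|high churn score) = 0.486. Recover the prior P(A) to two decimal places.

P(A) = 0.09

Bayes' rule in odds form gives O(A|E) = O(A)·[P(E|A)/P(E|¬A)], hence O(A) = O(A|E)/LR.
Posterior odds = 0.486/(1−0.486) = 0.9455. LR = 0.67/0.07 = 9.5714.
Prior odds = 0.9455/9.5714 = 0.0988, so P(A) = 0.0988/(1+0.0988) ≈ 0.09.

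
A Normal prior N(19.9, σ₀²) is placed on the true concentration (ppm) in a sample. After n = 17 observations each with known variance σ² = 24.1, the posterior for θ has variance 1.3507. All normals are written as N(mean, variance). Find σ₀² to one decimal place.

σ₀² = 28.6

For the Normal–Normal model with known σ², precisions add: τ_n = τ₀ + n/σ².
So 1/σ₀² = 1/1.3507 − 17/24.1 = 0.740357 − 0.705394 = 0.034963.
Hence σ₀² = 1/0.034963 ≈ 28.6.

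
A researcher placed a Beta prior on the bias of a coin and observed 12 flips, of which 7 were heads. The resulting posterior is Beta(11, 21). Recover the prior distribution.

Beta(4, 16)

A Beta(α, β) prior with s successes and f failures in binomial data gives a Beta(α+s, β+f) posterior.
Subtract the data counts: 11−7=4, 21−5=16.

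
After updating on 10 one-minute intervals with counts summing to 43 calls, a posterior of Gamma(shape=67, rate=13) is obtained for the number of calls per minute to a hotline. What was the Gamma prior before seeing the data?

Gamma–Poisson conjugacy: posterior shape = α + Σxᵢ, posterior rate = β + n.
So α = 67 − 43 = 24 and β = 13 − 10 = 3.

Gamma(shape=24, rate=3)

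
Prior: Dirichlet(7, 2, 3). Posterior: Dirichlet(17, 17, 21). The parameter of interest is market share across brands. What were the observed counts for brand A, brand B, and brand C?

For a Dirichlet(α) prior with multinomial counts c, the posterior is Dirichlet(α + c) componentwise.
Counts are posterior − prior componentwise: 17−7=10, 17−2=15, 21−3=18.

counts (10, 15, 18)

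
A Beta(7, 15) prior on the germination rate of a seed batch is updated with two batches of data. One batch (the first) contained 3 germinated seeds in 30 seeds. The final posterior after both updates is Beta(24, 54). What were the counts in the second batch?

Sequential conjugate updates are equivalent to a single update on the pooled data, so total successes = posterior α − prior α and total failures = posterior β − prior β.
Total across both batches: 24−7=17 germinated seeds, 54−15=39 non-germinating seeds.
Subtract the first batch: 17−3=14 germinated seeds and 39−27=12 non-germinating seeds.

14 germinated seeds and 12 non-germinating seeds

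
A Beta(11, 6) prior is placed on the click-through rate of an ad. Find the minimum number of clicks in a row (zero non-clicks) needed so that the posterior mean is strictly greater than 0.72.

k = 5

After k clicks and 0 non-clicks the posterior is Beta(11+k, 6), with mean (11+k)/(11+6+k).
Set (11+k)/(17+k) > 0.72 and solve: k > (0.72·17 − 11)/(1 − 0.72) = 4.429.
The smallest integer exceeding 4.429 is 5, and checking k=5: (16)/(22) = 0.7273 > 0.72.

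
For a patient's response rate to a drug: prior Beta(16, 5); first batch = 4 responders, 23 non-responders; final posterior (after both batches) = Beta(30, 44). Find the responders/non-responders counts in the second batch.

10 responders and 16 non-responders

Because Beta–binomial updating is additive in the counts, the combined data contributed (α_post−α_prior, β_post−β_prior) successes and failures.
Total across both batches: 30−16=14 responders, 44−5=39 non-responders.
Subtract the first batch: 14−4=10 responders and 39−23=16 non-responders.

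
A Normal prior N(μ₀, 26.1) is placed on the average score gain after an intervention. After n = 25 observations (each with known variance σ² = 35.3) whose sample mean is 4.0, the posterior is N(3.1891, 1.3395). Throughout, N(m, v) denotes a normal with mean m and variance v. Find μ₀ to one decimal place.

The posterior mean is a precision-weighted average: μ_n = (τ₀μ₀ + τ_data·x̄)/(τ₀+τ_data), with τ₀=1/σ₀² and τ_data=n/σ².
Here τ₀ = 1/26.1 = 0.038314 and τ_data = 25/35.3 = 0.708215, so τ_n = 0.746529.
Rearranging for μ₀: μ₀ = (μ_n·τ_n − τ_data·x̄)/τ₀ = (3.1891·0.746529 − 0.708215·4.0) / 0.038314 = -0.452104/0.038314 ≈ -11.8.

μ₀ = -11.8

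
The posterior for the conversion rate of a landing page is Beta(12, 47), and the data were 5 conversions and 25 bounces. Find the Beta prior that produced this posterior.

Beta is conjugate to the binomial likelihood: posterior = Beta(a+s, b+f).
Subtract the data counts: 12−5=7, 47−25=22.

Beta(7, 22)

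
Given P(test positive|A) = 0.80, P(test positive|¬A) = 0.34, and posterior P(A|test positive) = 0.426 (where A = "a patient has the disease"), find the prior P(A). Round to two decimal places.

Bayes' rule in odds form gives O(A|E) = O(A)·[P(E|A)/P(E|¬A)], hence O(A) = O(A|E)/LR.
Posterior odds = 0.426/(1−0.426) = 0.7422. LR = 0.80/0.34 = 2.3529.
Prior odds = 0.7422/2.3529 = 0.3154, so P(A) = 0.3154/(1+0.3154) ≈ 0.24.

P(A) = 0.24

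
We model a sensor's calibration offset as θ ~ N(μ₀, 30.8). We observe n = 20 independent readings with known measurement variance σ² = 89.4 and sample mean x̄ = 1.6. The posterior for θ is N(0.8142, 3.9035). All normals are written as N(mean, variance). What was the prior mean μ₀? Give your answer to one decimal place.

The posterior mean is a precision-weighted average: μ_n = (τ₀μ₀ + τ_data·x̄)/(τ₀+τ_data), with τ₀=1/σ₀² and τ_data=n/σ².
Here τ₀ = 1/30.8 = 0.032468 and τ_data = 20/89.4 = 0.223714, so τ_n = 0.256182.
Rearranging for μ₀: μ₀ = (μ_n·τ_n − τ_data·x̄)/τ₀ = (0.8142·0.256182 − 0.223714·1.6) / 0.032468 = -0.149359/0.032468 ≈ -4.6.

μ₀ = -4.6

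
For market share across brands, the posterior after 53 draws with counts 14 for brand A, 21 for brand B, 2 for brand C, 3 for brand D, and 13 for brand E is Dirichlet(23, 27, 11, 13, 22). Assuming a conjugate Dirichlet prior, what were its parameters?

Dirichlet(9, 6, 9, 10, 9)

For a Dirichlet(α) prior with multinomial counts c, the posterior is Dirichlet(α + c) componentwise.
Subtract each count from the matching posterior parameter: 23−14=9, 27−21=6, 11−2=9, 13−3=10, 22−13=9.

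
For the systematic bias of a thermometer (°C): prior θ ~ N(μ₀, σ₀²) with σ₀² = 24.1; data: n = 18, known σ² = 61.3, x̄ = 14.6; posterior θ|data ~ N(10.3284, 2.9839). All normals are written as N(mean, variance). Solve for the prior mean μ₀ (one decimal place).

μ₀ = -19.9

With known observation variance, the Normal–Normal posterior has precision τ_n = τ₀ + n/σ² and mean μ_n = (τ₀μ₀ + (n/σ²)x̄)/τ_n.
Here τ₀ = 1/24.1 = 0.041494 and τ_data = 18/61.3 = 0.293638, so τ_n = 0.335132.
Rearranging for μ₀: μ₀ = (μ_n·τ_n − τ_data·x̄)/τ₀ = (10.3284·0.335132 − 0.293638·14.6) / 0.041494 = -0.825737/0.041494 ≈ -19.9.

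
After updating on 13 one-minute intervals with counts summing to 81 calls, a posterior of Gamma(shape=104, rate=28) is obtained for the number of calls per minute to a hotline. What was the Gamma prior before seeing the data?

A Gamma(α, β) prior (rate parametrization) on a Poisson rate with n observations summing to S gives posterior Gamma(α+S, β+n).
So α = 104 − 81 = 23 and β = 28 − 13 = 15.

Gamma(shape=23, rate=15)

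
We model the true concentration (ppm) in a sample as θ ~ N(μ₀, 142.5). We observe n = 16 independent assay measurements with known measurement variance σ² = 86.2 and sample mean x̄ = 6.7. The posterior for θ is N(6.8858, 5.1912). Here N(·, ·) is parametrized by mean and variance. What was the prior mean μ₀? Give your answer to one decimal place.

μ₀ = 11.8

The posterior mean is a precision-weighted average: μ_n = (τ₀μ₀ + τ_data·x̄)/(τ₀+τ_data), with τ₀=1/σ₀² and τ_data=n/σ².
Here τ₀ = 1/142.5 = 0.007018 and τ_data = 16/86.2 = 0.185615, so τ_n = 0.192633.
Rearranging for μ₀: μ₀ = (μ_n·τ_n − τ_data·x̄)/τ₀ = (6.8858·0.192633 − 0.185615·6.7) / 0.007018 = 0.082812/0.007018 ≈ 11.8.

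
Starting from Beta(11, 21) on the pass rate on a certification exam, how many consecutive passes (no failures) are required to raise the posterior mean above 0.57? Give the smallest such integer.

k = 17

After k passes and 0 failures the posterior is Beta(11+k, 21), with mean (11+k)/(11+21+k).
Set (11+k)/(32+k) > 0.57 and solve: k > (0.57·32 − 11)/(1 − 0.57) = 16.837.
The smallest integer exceeding 16.837 is 17.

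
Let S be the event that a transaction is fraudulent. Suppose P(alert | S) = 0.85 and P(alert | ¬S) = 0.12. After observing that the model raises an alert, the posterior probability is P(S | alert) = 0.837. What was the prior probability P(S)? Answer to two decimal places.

P(S) = 0.42

In odds form, posterior odds = prior odds × likelihood ratio, so prior odds = posterior odds ÷ LR.
Posterior odds = 0.837/(1−0.837) = 5.1350. LR = 0.85/0.12 = 7.0833.
Prior odds = 5.1350/7.0833 = 0.7249, so P(S) = 0.7249/(1+0.7249) ≈ 0.42.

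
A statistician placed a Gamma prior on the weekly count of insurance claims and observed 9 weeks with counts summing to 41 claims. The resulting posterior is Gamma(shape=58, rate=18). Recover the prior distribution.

Gamma(shape=17, rate=9)

A Gamma(α, β) prior (rate parametrization) on a Poisson rate with n observations summing to S gives posterior Gamma(α+S, β+n).
So α = 58 − 41 = 17 and β = 18 − 9 = 9.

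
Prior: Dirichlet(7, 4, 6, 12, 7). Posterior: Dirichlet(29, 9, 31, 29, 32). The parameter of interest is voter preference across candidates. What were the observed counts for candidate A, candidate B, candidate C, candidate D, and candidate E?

counts (22, 5, 25, 17, 25)

For a Dirichlet(α) prior with multinomial counts c, the posterior is Dirichlet(α + c) componentwise.
Counts are posterior − prior componentwise: 29−7=22, 9−4=5, 31−6=25, 29−12=17, 32−7=25.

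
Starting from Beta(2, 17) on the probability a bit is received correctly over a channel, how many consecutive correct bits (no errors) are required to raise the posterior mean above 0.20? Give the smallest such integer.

After k correct bits and 0 errors the posterior is Beta(2+k, 17), with mean (2+k)/(2+17+k).
Set (2+k)/(19+k) > 0.20 and solve: k > (0.20·19 − 2)/(1 − 0.20) = 2.250.
The smallest integer exceeding 2.250 is 3.

k = 3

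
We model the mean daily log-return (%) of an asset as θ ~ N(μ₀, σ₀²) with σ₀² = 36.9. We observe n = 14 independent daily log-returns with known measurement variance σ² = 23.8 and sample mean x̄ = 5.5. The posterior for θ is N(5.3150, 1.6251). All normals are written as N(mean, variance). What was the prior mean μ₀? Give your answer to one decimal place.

μ₀ = 1.3

With known observation variance, the Normal–Normal posterior has precision τ_n = τ₀ + n/σ² and mean μ_n = (τ₀μ₀ + (n/σ²)x̄)/τ_n.
Here τ₀ = 1/36.9 = 0.027100 and τ_data = 14/23.8 = 0.588235, so τ_n = 0.615335.
Rearranging for μ₀: μ₀ = (μ_n·τ_n − τ_data·x̄)/τ₀ = (5.3150·0.615335 − 0.588235·5.5) / 0.027100 = 0.035213/0.027100 ≈ 1.3.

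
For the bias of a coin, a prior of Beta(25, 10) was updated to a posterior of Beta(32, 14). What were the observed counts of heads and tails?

Under Beta–binomial conjugacy the posterior parameters are (a+s, b+f).
So s = 32 − 25 = 7 and f = 14 − 10 = 4.

7 heads and 4 tails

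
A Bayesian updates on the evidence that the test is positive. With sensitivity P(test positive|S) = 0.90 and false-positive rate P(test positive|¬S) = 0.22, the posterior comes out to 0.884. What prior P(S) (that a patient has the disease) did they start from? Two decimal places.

Bayes' rule in odds form gives O(S|E) = O(S)·[P(E|S)/P(E|¬S)], hence O(S) = O(S|E)/LR.
Posterior odds = 0.884/(1−0.884) = 7.6207. LR = 0.90/0.22 = 4.0909.
Prior odds = 7.6207/4.0909 = 1.8628, so P(S) = 1.8628/(1+1.8628) ≈ 0.65.

P(S) = 0.65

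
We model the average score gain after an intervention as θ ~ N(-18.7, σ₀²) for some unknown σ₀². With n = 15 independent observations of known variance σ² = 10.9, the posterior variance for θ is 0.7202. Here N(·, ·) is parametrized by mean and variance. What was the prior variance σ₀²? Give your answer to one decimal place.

Posterior precision equals prior precision plus data precision: 1/σ_n² = 1/σ₀² + n/σ².
So 1/σ₀² = 1/0.7202 − 15/10.9 = 1.388503 − 1.376147 = 0.012356.
Hence σ₀² = 1/0.012356 ≈ 80.9.

σ₀² = 80.9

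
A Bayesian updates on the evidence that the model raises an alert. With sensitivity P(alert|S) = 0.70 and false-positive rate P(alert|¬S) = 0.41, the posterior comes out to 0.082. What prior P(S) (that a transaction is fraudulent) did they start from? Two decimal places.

P(S) = 0.05

In odds form, posterior odds = prior odds × likelihood ratio, so prior odds = posterior odds ÷ LR.
Posterior odds = 0.082/(1−0.082) = 0.0893. LR = 0.70/0.41 = 1.7073.
Prior odds = 0.0893/1.7073 = 0.0523, so P(S) = 0.0523/(1+0.0523) ≈ 0.05.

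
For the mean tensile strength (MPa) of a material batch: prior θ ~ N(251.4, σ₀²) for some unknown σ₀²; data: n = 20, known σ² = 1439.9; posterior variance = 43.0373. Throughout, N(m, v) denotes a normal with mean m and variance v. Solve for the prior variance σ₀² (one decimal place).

σ₀² = 107.0

For the Normal–Normal model with known σ², precisions add: τ_n = τ₀ + n/σ².
So 1/σ₀² = 1/43.0373 − 20/1439.9 = 0.023236 − 0.013890 = 0.009346.
Hence σ₀² = 1/0.009346 ≈ 107.0.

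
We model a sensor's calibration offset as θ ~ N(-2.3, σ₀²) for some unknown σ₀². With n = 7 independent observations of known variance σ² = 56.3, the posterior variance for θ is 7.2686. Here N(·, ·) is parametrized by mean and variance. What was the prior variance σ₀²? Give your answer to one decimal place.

σ₀² = 75.5

Posterior precision equals prior precision plus data precision: 1/σ_n² = 1/σ₀² + n/σ².
So 1/σ₀² = 1/7.2686 − 7/56.3 = 0.137578 − 0.124334 = 0.013244.
Hence σ₀² = 1/0.013244 ≈ 75.5.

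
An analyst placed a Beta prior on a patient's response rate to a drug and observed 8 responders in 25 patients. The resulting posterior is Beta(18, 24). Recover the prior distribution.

Under Beta–binomial conjugacy the posterior parameters are (α+s, β+f).
So α = 18 − 8 = 10 and β = 24 − 17 = 7.

Beta(10, 7)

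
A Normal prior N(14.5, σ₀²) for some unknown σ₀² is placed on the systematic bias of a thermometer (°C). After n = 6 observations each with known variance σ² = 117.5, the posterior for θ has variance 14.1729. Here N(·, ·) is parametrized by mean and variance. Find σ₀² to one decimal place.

For the Normal–Normal model with known σ², precisions add: τ_n = τ₀ + n/σ².
So 1/σ₀² = 1/14.1729 − 6/117.5 = 0.070557 − 0.051064 = 0.019493.
Hence σ₀² = 1/0.019493 ≈ 51.3.

σ₀² = 51.3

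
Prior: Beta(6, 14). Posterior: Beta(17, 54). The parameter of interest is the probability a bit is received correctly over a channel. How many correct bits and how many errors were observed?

A Beta(α, β) prior with s successes and f failures in binomial data gives a Beta(α+s, β+f) posterior.
So s = 17 − 6 = 11 and f = 54 − 14 = 40.

11 correct bits and 40 errors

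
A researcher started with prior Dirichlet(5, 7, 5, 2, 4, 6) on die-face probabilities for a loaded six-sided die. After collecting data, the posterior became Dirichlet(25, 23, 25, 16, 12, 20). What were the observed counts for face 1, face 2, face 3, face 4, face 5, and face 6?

counts (20, 16, 20, 14, 8, 14)

For a Dirichlet(α) prior with multinomial counts c, the posterior is Dirichlet(α + c) componentwise.
Counts are posterior − prior componentwise: 25−5=20, 23−7=16, 25−5=20, 16−2=14, 12−4=8, 20−6=14.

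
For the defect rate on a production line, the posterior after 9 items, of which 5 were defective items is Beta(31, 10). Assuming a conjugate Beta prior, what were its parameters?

Beta is conjugate to the binomial likelihood: posterior = Beta(α+s, β+f).
So α = 31 − 5 = 26 and β = 10 − 4 = 6.

Beta(26, 6)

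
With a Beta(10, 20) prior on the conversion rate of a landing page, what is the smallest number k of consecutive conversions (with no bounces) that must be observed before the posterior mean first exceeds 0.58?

k = 18

After k conversions and 0 bounces the posterior is Beta(10+k, 20), with mean (10+k)/(10+20+k).
Set (10+k)/(30+k) > 0.58 and solve: k > (0.58·30 − 10)/(1 − 0.58) = 17.619.
The smallest integer exceeding 17.619 is 18.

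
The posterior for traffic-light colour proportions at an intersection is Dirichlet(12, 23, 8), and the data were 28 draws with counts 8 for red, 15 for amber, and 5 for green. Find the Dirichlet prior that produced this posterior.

Dirichlet(4, 8, 3)

For a Dirichlet(α) prior with multinomial counts c, the posterior is Dirichlet(α + c) componentwise.
Subtract each count from the matching posterior parameter: 12−8=4, 23−15=8, 8−5=3.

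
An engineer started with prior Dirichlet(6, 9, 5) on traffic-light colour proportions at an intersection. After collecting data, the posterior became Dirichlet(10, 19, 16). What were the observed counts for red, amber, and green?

For a Dirichlet(α) prior with multinomial counts c, the posterior is Dirichlet(α + c) componentwise.
Counts are posterior − prior componentwise: 10−6=4, 19−9=10, 16−5=11.

counts (4, 10, 11)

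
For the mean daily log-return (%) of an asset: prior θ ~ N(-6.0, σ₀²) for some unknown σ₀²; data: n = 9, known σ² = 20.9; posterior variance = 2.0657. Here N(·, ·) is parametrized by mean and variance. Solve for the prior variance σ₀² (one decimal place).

For the Normal–Normal model with known σ², precisions add: τ_n = τ₀ + n/σ².
So 1/σ₀² = 1/2.0657 − 9/20.9 = 0.484097 − 0.430622 = 0.053475.
Hence σ₀² = 1/0.053475 ≈ 18.7.

σ₀² = 18.7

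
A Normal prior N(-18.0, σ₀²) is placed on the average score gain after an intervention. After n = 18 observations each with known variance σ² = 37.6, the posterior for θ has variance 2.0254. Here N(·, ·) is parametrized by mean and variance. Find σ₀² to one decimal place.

Posterior precision equals prior precision plus data precision: 1/σ_n² = 1/σ₀² + n/σ².
So 1/σ₀² = 1/2.0254 − 18/37.6 = 0.493730 − 0.478723 = 0.015007.
Hence σ₀² = 1/0.015007 ≈ 66.6.

σ₀² = 66.6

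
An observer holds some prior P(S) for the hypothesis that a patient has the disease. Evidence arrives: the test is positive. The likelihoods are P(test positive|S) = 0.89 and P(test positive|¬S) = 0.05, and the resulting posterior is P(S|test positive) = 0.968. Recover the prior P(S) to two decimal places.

Bayes' rule in odds form gives O(S|E) = O(S)·[P(E|S)/P(E|¬S)], hence O(S) = O(S|E)/LR.
Posterior odds = 0.968/(1−0.968) = 30.2500. LR = 0.89/0.05 = 17.8000.
Prior odds = 30.2500/17.8000 = 1.6994, so P(S) = 1.6994/(1+1.6994) ≈ 0.63.

P(S) = 0.63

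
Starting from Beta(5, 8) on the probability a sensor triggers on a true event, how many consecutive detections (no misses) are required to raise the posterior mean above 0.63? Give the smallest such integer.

k = 9

After k detections and 0 misses the posterior is Beta(5+k, 8), with mean (5+k)/(5+8+k).
Set (5+k)/(13+k) > 0.63 and solve: k > (0.63·13 − 5)/(1 − 0.63) = 8.622.
The smallest integer exceeding 8.622 is 9.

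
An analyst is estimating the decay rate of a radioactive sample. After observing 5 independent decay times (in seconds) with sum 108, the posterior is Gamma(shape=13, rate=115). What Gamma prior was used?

For an exponential likelihood with a Gamma(α, β) prior on the rate, n observations with total T give posterior Gamma(α+n, β+T).
So α = 13 − 5 = 8 and β = 115 − 108 = 7.

Gamma(shape=8, rate=7)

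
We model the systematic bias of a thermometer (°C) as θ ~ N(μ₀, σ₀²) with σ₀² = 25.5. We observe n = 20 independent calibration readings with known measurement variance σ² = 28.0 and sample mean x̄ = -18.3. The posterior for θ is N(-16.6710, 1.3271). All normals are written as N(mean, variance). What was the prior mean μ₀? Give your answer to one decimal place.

With known observation variance, the Normal–Normal posterior has precision τ_n = τ₀ + n/σ² and mean μ_n = (τ₀μ₀ + (n/σ²)x̄)/τ_n.
Here τ₀ = 1/25.5 = 0.039216 and τ_data = 20/28.0 = 0.714286, so τ_n = 0.753502.
Rearranging for μ₀: μ₀ = (μ_n·τ_n − τ_data·x̄)/τ₀ = (-16.6710·0.753502 − 0.714286·-18.3) / 0.039216 = 0.509802/0.039216 ≈ 13.0.

μ₀ = 13.0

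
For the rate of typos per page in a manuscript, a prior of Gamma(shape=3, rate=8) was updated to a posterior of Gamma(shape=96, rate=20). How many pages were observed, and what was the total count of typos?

A Gamma(α, β) prior (rate parametrization) on a Poisson rate with n observations summing to S gives posterior Gamma(α+S, β+n).
Matching: Σxᵢ = 96 − 3 = 93 and n = 20 − 8 = 12.

n = 12 pages with total 93 typos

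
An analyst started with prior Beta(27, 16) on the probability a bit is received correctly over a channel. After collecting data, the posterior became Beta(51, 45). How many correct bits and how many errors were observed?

24 correct bits and 29 errors

A Beta(a, b) prior with s successes and f failures in binomial data gives a Beta(a+s, b+f) posterior.
So s = 51 − 27 = 24 and f = 45 − 16 = 29.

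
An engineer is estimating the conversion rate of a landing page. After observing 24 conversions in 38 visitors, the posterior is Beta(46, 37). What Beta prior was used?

Beta(22, 23)

Under Beta–binomial conjugacy the posterior parameters are (a+s, b+f).
So a = 46 − 24 = 22 and b = 37 − 14 = 23.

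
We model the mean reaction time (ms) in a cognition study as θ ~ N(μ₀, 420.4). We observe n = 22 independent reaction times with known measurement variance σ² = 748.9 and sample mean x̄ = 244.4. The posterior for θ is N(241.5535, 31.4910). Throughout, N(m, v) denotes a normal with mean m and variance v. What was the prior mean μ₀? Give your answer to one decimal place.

μ₀ = 206.4

The posterior mean is a precision-weighted average: μ_n = (τ₀μ₀ + τ_data·x̄)/(τ₀+τ_data), with τ₀=1/σ₀² and τ_data=n/σ².
Here τ₀ = 1/420.4 = 0.002379 and τ_data = 22/748.9 = 0.029376, so τ_n = 0.031755.
Rearranging for μ₀: μ₀ = (μ_n·τ_n − τ_data·x̄)/τ₀ = (241.5535·0.031755 − 0.029376·244.4) / 0.002379 = 0.491037/0.002379 ≈ 206.4.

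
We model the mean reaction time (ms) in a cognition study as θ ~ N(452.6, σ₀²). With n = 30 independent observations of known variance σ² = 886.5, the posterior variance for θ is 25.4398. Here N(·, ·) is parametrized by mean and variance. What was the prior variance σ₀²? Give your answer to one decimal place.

σ₀² = 182.9

Posterior precision equals prior precision plus data precision: 1/σ_n² = 1/σ₀² + n/σ².
So 1/σ₀² = 1/25.4398 − 30/886.5 = 0.039308 − 0.033841 = 0.005467.
Hence σ₀² = 1/0.005467 ≈ 182.9.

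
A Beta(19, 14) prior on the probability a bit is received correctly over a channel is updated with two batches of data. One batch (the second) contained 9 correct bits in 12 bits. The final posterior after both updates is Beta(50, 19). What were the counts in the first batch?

Sequential conjugate updates are equivalent to a single update on the pooled data, so total successes = posterior α − prior α and total failures = posterior β − prior β.
Total across both batches: 50−19=31 correct bits, 19−14=5 errors.
Subtract the second batch: 31−9=22 correct bits and 5−3=2 errors.

22 correct bits and 2 errors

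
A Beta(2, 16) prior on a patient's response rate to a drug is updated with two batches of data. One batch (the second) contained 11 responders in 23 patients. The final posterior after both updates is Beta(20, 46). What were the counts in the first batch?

7 responders and 18 non-responders

Because Beta–binomial updating is additive in the counts, the combined data contributed (α_post−α_prior, β_post−β_prior) successes and failures.
Total across both batches: 20−2=18 responders, 46−16=30 non-responders.
Subtract the second batch: 18−11=7 responders and 30−12=18 non-responders.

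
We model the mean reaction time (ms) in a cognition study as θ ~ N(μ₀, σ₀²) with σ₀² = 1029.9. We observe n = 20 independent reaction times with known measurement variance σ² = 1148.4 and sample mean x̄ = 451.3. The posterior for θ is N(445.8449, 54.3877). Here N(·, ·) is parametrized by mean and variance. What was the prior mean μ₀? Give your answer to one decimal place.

With known observation variance, the Normal–Normal posterior has precision τ_n = τ₀ + n/σ² and mean μ_n = (τ₀μ₀ + (n/σ²)x̄)/τ_n.
Here τ₀ = 1/1029.9 = 0.000971 and τ_data = 20/1148.4 = 0.017416, so τ_n = 0.018387.
Rearranging for μ₀: μ₀ = (μ_n·τ_n − τ_data·x̄)/τ₀ = (445.8449·0.018387 − 0.017416·451.3) / 0.000971 = 0.337909/0.000971 ≈ 348.0.

μ₀ = 348.0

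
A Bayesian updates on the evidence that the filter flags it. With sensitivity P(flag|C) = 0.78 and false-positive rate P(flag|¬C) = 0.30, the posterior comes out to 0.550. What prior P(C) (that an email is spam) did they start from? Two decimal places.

P(C) = 0.32

Bayes' rule in odds form gives O(C|E) = O(C)·[P(E|C)/P(E|¬C)], hence O(C) = O(C|E)/LR.
Posterior odds = 0.550/(1−0.550) = 1.2222. LR = 0.78/0.30 = 2.6000.
Prior odds = 1.2222/2.6000 = 0.4701, so P(C) = 0.4701/(1+0.4701) ≈ 0.32.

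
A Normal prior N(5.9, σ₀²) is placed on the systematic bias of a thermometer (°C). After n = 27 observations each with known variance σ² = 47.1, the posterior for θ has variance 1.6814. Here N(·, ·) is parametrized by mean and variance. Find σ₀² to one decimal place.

For the Normal–Normal model with known σ², precisions add: τ_n = τ₀ + n/σ².
So 1/σ₀² = 1/1.6814 − 27/47.1 = 0.594742 − 0.573248 = 0.021494.
Hence σ₀² = 1/0.021494 ≈ 46.5.

σ₀² = 46.5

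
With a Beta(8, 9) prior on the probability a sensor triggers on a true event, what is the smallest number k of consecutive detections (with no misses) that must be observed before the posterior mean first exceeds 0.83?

After k detections and 0 misses the posterior is Beta(8+k, 9), with mean (8+k)/(8+9+k).
Set (8+k)/(17+k) > 0.83 and solve: k > (0.83·17 − 8)/(1 − 0.83) = 35.941.
The smallest integer exceeding 35.941 is 36, and checking k=36: (44)/(53) = 0.8302 > 0.83.

k = 36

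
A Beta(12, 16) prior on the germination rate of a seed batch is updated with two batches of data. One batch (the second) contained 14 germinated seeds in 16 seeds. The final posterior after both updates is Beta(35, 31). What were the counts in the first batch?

9 germinated seeds and 13 non-germinating seeds

Because Beta–binomial updating is additive in the counts, the combined data contributed (α_post−α_prior, β_post−β_prior) successes and failures.
Total across both batches: 35−12=23 germinated seeds, 31−16=15 non-germinating seeds.
Subtract the second batch: 23−14=9 germinated seeds and 15−2=13 non-germinating seeds.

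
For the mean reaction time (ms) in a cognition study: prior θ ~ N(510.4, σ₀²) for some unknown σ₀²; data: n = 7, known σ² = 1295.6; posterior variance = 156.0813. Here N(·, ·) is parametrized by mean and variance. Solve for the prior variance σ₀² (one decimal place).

Posterior precision equals prior precision plus data precision: 1/σ_n² = 1/σ₀² + n/σ².
So 1/σ₀² = 1/156.0813 − 7/1295.6 = 0.006407 − 0.005403 = 0.001004.
Hence σ₀² = 1/0.001004 ≈ 996.0.

σ₀² = 996.0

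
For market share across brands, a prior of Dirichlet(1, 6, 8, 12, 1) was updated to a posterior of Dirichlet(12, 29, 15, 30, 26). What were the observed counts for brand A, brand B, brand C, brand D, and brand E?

counts (11, 23, 7, 18, 25)

For a Dirichlet(α) prior with multinomial counts c, the posterior is Dirichlet(α + c) componentwise.
Counts are posterior − prior componentwise: 12−1=11, 29−6=23, 15−8=7, 30−12=18, 26−1=25.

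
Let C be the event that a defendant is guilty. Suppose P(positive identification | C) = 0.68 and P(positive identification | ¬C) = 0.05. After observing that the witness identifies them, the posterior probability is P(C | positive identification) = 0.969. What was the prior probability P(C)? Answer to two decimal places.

In odds form, posterior odds = prior odds × likelihood ratio, so prior odds = posterior odds ÷ LR.
Posterior odds = 0.969/(1−0.969) = 31.2581. LR = 0.68/0.05 = 13.6000.
Prior odds = 31.2581/13.6000 = 2.2984, so P(C) = 2.2984/(1+2.2984) ≈ 0.70.

P(C) = 0.70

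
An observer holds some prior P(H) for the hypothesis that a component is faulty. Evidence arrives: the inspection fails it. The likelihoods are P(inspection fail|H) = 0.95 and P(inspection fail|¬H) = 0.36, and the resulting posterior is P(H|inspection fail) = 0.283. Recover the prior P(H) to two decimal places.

Bayes' rule in odds form gives O(H|E) = O(H)·[P(E|H)/P(E|¬H)], hence O(H) = O(H|E)/LR.
Posterior odds = 0.283/(1−0.283) = 0.3947. LR = 0.95/0.36 = 2.6389.
Prior odds = 0.3947/2.6389 = 0.1496, so P(H) = 0.1496/(1+0.1496) ≈ 0.13.

P(H) = 0.13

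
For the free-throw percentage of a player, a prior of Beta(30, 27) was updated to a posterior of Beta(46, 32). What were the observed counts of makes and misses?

16 makes and 5 misses

A Beta(a, b) prior with s successes and f failures in binomial data gives a Beta(a+s, b+f) posterior.
Match parameters: s=46−30=16, f=32−27=5.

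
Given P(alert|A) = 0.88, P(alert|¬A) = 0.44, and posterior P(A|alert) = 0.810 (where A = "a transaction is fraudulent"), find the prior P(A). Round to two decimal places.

In odds form, posterior odds = prior odds × likelihood ratio, so prior odds = posterior odds ÷ LR.
Posterior odds = 0.810/(1−0.810) = 4.2632. LR = 0.88/0.44 = 2.0000.
Prior odds = 4.2632/2.0000 = 2.1316, so P(A) = 2.1316/(1+2.1316) ≈ 0.68.

P(A) = 0.68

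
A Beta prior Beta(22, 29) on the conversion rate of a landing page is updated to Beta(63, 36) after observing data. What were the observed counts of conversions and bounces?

Under Beta–binomial conjugacy the posterior parameters are (α+s, β+f).
Match parameters: s=63−22=41, f=36−29=7.

41 conversions and 7 bounces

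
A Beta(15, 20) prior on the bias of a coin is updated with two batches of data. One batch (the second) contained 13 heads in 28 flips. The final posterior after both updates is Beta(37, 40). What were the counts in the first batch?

Sequential conjugate updates are equivalent to a single update on the pooled data, so total successes = posterior α − prior α and total failures = posterior β − prior β.
Total across both batches: 37−15=22 heads, 40−20=20 tails.
Subtract the second batch: 22−13=9 heads and 20−15=5 tails.

9 heads and 5 tails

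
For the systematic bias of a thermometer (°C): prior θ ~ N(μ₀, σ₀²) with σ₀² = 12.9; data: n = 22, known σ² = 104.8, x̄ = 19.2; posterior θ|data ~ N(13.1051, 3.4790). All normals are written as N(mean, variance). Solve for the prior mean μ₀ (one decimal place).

μ₀ = -3.4

The posterior mean is a precision-weighted average: μ_n = (τ₀μ₀ + τ_data·x̄)/(τ₀+τ_data), with τ₀=1/σ₀² and τ_data=n/σ².
Here τ₀ = 1/12.9 = 0.077519 and τ_data = 22/104.8 = 0.209924, so τ_n = 0.287443.
Rearranging for μ₀: μ₀ = (μ_n·τ_n − τ_data·x̄)/τ₀ = (13.1051·0.287443 − 0.209924·19.2) / 0.077519 = -0.263572/0.077519 ≈ -3.4.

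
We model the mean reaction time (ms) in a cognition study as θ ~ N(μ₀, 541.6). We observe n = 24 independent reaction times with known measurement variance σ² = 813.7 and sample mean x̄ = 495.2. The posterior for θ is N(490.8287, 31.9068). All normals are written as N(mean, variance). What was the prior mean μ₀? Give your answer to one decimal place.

With known observation variance, the Normal–Normal posterior has precision τ_n = τ₀ + n/σ² and mean μ_n = (τ₀μ₀ + (n/σ²)x̄)/τ_n.
Here τ₀ = 1/541.6 = 0.001846 and τ_data = 24/813.7 = 0.029495, so τ_n = 0.031341.
Rearranging for μ₀: μ₀ = (μ_n·τ_n − τ_data·x̄)/τ₀ = (490.8287·0.031341 − 0.029495·495.2) / 0.001846 = 0.777138/0.001846 ≈ 421.0.

μ₀ = 421.0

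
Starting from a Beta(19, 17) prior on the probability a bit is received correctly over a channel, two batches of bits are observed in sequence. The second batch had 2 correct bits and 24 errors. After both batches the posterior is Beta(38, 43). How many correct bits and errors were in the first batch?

17 correct bits and 2 errors

Sequential conjugate updates are equivalent to a single update on the pooled data, so total successes = posterior α − prior α and total failures = posterior β − prior β.
Total across both batches: 38−19=19 correct bits, 43−17=26 errors.
Subtract the second batch: 19−2=17 correct bits and 26−24=2 errors.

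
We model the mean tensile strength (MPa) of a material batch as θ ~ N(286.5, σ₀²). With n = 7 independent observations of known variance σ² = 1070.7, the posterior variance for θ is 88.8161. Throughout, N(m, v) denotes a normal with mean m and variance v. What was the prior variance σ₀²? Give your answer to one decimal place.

σ₀² = 211.8

For the Normal–Normal model with known σ², precisions add: τ_n = τ₀ + n/σ².
So 1/σ₀² = 1/88.8161 − 7/1070.7 = 0.011259 − 0.006538 = 0.004721.
Hence σ₀² = 1/0.004721 ≈ 211.8.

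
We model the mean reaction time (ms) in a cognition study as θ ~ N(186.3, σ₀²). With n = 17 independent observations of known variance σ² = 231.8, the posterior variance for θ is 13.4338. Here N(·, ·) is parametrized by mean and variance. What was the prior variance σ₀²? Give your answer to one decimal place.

For the Normal–Normal model with known σ², precisions add: τ_n = τ₀ + n/σ².
So 1/σ₀² = 1/13.4338 − 17/231.8 = 0.074439 − 0.073339 = 0.001100.
Hence σ₀² = 1/0.001100 ≈ 909.1.

σ₀² = 909.1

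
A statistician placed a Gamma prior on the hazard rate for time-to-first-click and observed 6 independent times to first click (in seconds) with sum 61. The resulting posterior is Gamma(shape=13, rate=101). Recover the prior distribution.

Gamma–exponential conjugacy: posterior shape = α + n, posterior rate = β + Σtᵢ.
So α = 13 − 6 = 7 and β = 101 − 61 = 40.

Gamma(shape=7, rate=40)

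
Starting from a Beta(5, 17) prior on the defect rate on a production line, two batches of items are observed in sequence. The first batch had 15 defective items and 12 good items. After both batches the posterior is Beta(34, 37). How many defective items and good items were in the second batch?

14 defective items and 8 good items

Because Beta–binomial updating is additive in the counts, the combined data contributed (α_post−α_prior, β_post−β_prior) successes and failures.
Total across both batches: 34−5=29 defective items, 37−17=20 good items.
Subtract the first batch: 29−15=14 defective items and 20−12=8 good items.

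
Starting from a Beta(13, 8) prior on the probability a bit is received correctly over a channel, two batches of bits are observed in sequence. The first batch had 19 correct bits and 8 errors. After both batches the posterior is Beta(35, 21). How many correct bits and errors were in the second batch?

3 correct bits and 5 errors

Sequential conjugate updates are equivalent to a single update on the pooled data, so total successes = posterior α − prior α and total failures = posterior β − prior β.
Total across both batches: 35−13=22 correct bits, 21−8=13 errors.
Subtract the first batch: 22−19=3 correct bits and 13−8=5 errors.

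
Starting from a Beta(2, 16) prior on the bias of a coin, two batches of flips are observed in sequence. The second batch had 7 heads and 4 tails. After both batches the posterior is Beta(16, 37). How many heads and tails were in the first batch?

7 heads and 17 tails

Because Beta–binomial updating is additive in the counts, the combined data contributed (α_post−α_prior, β_post−β_prior) successes and failures.
Total across both batches: 16−2=14 heads, 37−16=21 tails.
Subtract the second batch: 14−7=7 heads and 21−4=17 tails.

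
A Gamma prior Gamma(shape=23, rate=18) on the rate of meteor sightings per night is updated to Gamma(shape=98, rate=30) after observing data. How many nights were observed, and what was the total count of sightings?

n = 12 nights with total 75 sightings

Gamma–Poisson conjugacy: posterior shape = α + Σxᵢ, posterior rate = β + n.
Matching: Σxᵢ = 98 − 23 = 75 and n = 30 − 18 = 12.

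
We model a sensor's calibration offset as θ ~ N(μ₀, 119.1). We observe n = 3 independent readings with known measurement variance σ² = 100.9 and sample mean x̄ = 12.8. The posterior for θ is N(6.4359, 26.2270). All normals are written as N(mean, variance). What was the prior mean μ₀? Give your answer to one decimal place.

The posterior mean is a precision-weighted average: μ_n = (τ₀μ₀ + τ_data·x̄)/(τ₀+τ_data), with τ₀=1/σ₀² and τ_data=n/σ².
Here τ₀ = 1/119.1 = 0.008396 and τ_data = 3/100.9 = 0.029732, so τ_n = 0.038128.
Rearranging for μ₀: μ₀ = (μ_n·τ_n − τ_data·x̄)/τ₀ = (6.4359·0.038128 − 0.029732·12.8) / 0.008396 = -0.135182/0.008396 ≈ -16.1.

μ₀ = -16.1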